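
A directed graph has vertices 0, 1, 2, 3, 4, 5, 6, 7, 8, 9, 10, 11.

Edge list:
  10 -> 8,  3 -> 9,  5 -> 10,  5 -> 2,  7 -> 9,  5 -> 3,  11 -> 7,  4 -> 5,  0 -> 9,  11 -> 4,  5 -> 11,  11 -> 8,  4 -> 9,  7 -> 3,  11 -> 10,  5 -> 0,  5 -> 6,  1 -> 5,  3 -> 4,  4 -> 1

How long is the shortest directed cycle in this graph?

3

For each vertex v, BFS finds the shortest path from v back to v.
The shortest such closed walk is 5 → 3 → 4 → 5, length 3.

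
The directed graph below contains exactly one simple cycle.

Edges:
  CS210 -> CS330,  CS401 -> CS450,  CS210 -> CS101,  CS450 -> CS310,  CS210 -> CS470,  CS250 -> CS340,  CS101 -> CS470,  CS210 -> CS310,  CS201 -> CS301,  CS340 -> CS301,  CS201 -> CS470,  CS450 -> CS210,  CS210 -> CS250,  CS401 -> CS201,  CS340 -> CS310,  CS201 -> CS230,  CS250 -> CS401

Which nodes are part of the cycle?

DFS with gray/black marking from CS401:
CS401 gray
  CS201 gray
    CS301 gray
    CS301 black
    CS470 gray
    CS470 black
    CS230 gray
    CS230 black
  CS201 black
  CS450 gray
    CS310 gray
    CS310 black
    CS210 gray
      CS210→CS470: CS470 black — skip
      CS101 gray
        CS101→CS470: CS470 black — skip
      CS101 black
      CS330 gray
      CS330 black
      CS250 gray
        CS340 gray
          CS340→CS310: CS310 black — skip
          CS340→CS301: CS301 black — skip
        CS340 black
        CS250→CS401: CS401 is gray → back edge
Back edge closes the cycle CS401 → CS450 → CS210 → CS250 → CS401; its vertices are {CS210, CS250, CS401, CS450}.

CS210, CS250, CS401, CS450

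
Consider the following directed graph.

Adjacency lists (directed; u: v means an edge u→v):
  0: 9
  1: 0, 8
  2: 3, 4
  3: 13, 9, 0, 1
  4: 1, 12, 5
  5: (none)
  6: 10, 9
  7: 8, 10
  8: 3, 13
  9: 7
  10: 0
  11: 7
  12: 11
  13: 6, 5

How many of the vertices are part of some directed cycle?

A vertex is on a directed cycle iff it belongs to a strongly connected component of size ≥ 2 (or has a self-loop).
The vertices on cycles are {0, 1, 3, 6, 7, 8, 9, 10, 13} — 9 in total.

9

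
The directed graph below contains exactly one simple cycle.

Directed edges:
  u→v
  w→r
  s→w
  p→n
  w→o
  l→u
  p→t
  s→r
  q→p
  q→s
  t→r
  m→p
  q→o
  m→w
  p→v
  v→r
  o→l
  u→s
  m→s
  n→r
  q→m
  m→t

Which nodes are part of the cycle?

DFS with gray/black marking from s:
s gray
  w gray
    o gray
      l gray
        u gray
          v gray
            r gray
            r black
          v black
          u→s: s is gray → back edge
Back edge closes the cycle s → w → o → l → u → s; its vertices are {l, o, s, u, w}.

l, o, s, u, w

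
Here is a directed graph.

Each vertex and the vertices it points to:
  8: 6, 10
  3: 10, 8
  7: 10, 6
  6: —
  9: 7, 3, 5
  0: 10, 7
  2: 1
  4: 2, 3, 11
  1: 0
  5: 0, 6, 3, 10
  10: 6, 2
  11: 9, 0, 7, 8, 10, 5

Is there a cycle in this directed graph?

Yes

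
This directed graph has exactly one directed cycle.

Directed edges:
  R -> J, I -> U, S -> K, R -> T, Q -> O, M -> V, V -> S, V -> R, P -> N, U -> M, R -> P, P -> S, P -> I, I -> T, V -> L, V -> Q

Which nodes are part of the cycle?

DFS with gray/black marking from M:
M gray
  V gray
    L gray
    L black
    Q gray
      O gray
      O black
    Q black
    S gray
      K gray
      K black
    S black
    R gray
      J gray
      J black
      P gray
        P→S: S black — skip
        N gray
        N black
        I gray
          U gray
            U→M: M is gray → back edge
Back edge closes the cycle M → V → R → P → I → U → M; its vertices are {I, M, P, R, U, V}.

I, M, P, R, U, V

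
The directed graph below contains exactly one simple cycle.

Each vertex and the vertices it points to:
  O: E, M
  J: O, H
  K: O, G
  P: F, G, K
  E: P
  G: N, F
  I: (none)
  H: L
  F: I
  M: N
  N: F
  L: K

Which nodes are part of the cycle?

E, K, O, P

DFS with gray/black marking from O:
O gray
  E gray
    P gray
      F gray
        I gray
        I black
      F black
      G gray
        N gray
          N→F: F black — skip
        N black
        G→F: F black — skip
      G black
      K gray
        K→O: O is gray → back edge
Back edge closes the cycle O → E → P → K → O; its vertices are {E, K, O, P}.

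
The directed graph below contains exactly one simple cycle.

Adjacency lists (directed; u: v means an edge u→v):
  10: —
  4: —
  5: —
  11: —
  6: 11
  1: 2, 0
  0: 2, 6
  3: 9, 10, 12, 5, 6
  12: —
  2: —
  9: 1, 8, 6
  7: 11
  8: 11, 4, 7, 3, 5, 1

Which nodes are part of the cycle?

3, 8, 9

DFS with gray/black marking from 3:
3 gray
  9 gray
    1 gray
      2 gray
      2 black
      0 gray
        0→2: 2 black — skip
        6 gray
          11 gray
          11 black
        6 black
      0 black
    1 black
    8 gray
      8→11: 11 black — skip
      4 gray
      4 black
      7 gray
        7→11: 11 black — skip
      7 black
      8→3: 3 is gray → back edge
Back edge closes the cycle 3 → 9 → 8 → 3; its vertices are {3, 8, 9}.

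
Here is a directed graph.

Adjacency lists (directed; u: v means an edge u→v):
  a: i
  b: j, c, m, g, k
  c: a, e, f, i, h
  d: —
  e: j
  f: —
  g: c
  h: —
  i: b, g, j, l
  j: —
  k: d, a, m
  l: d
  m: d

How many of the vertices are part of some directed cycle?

6

A vertex is on a directed cycle iff it belongs to a strongly connected component of size ≥ 2 (or has a self-loop).
The vertices on cycles are {a, b, c, g, i, k} — 6 in total.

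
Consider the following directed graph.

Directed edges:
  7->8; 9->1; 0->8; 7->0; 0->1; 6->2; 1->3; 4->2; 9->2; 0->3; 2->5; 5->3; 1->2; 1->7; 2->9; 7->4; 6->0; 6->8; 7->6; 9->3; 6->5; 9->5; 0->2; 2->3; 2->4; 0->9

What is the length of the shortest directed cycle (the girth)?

2

For each vertex v, BFS finds the shortest path from v back to v.
The shortest such closed walk is 4 → 2 → 4, length 2.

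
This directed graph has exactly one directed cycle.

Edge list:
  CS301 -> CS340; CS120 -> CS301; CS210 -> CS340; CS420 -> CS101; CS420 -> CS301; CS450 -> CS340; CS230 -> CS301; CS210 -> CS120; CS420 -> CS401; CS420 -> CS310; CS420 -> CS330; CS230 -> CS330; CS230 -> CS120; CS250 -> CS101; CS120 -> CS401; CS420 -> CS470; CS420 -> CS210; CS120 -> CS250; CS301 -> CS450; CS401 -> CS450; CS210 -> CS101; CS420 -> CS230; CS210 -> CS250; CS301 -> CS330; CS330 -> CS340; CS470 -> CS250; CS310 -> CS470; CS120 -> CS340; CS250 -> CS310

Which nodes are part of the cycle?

DFS with gray/black marking from CS310:
CS310 gray
  CS470 gray
    CS250 gray
      CS250→CS310: CS310 is gray → back edge
Back edge closes the cycle CS310 → CS470 → CS250 → CS310; its vertices are {CS250, CS310, CS470}.

CS250, CS310, CS470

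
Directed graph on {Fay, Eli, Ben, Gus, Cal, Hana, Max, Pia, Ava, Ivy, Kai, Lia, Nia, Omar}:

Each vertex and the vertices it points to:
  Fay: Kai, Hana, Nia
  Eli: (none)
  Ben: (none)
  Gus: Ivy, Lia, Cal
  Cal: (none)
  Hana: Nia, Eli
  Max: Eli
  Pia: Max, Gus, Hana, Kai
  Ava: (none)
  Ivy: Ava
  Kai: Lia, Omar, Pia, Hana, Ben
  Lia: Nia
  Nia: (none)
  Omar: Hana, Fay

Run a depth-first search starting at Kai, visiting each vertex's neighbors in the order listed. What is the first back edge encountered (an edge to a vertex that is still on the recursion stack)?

Fay->Kai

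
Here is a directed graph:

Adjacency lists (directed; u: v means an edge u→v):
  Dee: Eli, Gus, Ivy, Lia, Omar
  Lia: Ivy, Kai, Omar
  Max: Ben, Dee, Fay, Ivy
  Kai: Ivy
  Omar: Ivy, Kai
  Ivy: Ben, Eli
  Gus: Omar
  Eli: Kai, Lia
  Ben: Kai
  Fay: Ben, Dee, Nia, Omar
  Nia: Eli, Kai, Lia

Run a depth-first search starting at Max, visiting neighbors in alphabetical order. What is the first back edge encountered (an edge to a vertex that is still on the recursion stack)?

Ivy→Ben

DFS from Max (visiting neighbors in alphabetical order); mark gray on enter, black on exit:
Max gray
  Ben gray
    Kai gray
      Ivy gray
        Ivy→Ben: Ben is gray → back edge
First back edge: Ivy → Ben.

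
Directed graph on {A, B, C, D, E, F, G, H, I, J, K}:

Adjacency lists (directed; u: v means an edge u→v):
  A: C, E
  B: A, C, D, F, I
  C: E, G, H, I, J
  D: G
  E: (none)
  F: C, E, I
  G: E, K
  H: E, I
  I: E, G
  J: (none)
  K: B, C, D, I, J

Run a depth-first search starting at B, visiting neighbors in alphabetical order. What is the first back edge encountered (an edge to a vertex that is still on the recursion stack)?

DFS from B (visiting neighbors in alphabetical order); mark gray on enter, black on exit:
B gray
  A gray
    C gray
      E gray
      E black
      G gray
        G→E: E black — skip
        K gray
          K→B: B is gray → back edge
First back edge: K → B.

K->B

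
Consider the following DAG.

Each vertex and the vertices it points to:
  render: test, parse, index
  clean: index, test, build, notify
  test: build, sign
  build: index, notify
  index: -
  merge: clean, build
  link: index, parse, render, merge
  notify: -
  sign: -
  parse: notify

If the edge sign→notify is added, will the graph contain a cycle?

No

Adding sign→notify creates a cycle iff notify can already reach sign.
Explore from notify: no path reaches sign. The graph stays acyclic.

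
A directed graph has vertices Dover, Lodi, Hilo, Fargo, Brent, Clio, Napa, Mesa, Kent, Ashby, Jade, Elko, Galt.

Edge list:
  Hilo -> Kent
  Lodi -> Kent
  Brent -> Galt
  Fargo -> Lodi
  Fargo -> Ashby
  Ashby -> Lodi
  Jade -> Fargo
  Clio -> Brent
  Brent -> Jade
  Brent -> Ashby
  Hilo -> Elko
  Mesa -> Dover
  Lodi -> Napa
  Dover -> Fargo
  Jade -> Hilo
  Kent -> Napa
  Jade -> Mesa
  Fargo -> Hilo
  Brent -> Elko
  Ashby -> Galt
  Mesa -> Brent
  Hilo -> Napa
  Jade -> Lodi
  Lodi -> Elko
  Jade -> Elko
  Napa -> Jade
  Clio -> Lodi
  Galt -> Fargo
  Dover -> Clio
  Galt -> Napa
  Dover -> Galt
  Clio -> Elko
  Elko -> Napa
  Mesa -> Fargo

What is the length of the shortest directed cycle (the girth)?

For each vertex v, BFS finds the shortest path from v back to v.
The shortest such closed walk is Mesa → Brent → Jade → Mesa, length 3.

3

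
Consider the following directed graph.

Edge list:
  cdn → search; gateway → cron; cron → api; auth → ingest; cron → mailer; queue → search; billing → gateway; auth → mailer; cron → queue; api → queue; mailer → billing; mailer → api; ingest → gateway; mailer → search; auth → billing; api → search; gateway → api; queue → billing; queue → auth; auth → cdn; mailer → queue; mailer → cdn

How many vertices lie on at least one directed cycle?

A vertex is on a directed cycle iff it belongs to a strongly connected component of size ≥ 2 (or has a self-loop).
The vertices on cycles are {api, auth, cron, queue, ingest, mailer, billing, gateway} — 8 in total.

8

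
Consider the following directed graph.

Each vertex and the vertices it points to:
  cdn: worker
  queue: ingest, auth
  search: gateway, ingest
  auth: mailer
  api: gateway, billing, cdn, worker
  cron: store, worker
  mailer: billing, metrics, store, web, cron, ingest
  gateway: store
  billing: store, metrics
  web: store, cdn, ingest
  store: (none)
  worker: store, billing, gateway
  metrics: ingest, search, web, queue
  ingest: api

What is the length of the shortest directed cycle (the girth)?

4

For each vertex v, BFS finds the shortest path from v back to v.
The shortest such closed walk is auth → mailer → metrics → queue → auth, length 4.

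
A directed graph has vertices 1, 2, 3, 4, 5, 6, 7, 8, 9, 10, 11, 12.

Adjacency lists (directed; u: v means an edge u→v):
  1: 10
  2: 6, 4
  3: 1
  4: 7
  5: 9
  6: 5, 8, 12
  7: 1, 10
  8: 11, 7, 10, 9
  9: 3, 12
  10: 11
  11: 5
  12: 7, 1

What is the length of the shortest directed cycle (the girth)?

For each vertex v, BFS finds the shortest path from v back to v.
The shortest such closed walk is 12 → 1 → 10 → 11 → 5 → 9 → 12, length 6.

6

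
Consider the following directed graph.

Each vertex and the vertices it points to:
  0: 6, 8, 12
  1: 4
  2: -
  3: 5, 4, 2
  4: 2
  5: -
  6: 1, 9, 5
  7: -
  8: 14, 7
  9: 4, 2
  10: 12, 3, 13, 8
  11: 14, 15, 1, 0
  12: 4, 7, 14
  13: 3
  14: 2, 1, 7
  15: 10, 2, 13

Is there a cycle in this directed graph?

No

DFS with white/gray/black marking, starting from 13:
13 gray
  3 gray
    5 gray
    5 black
    4 gray
      2 gray
      2 black
    4 black
    3→2: 2 black — skip
  3 black
13 black
0 gray
  6 gray
    1 gray
      1→4: 4 black — skip
    1 black
    9 gray
      9→4: 4 black — skip
      9→2: 2 black — skip
    9 black
    6→5: 5 black — skip
  6 black
  8 gray
    14 gray
      14→2: 2 black — skip
      14→1: 1 black — skip
      7 gray
      7 black
    14 black
    8→7: 7 black — skip
  8 black
  12 gray
    12→4: 4 black — skip
    12→7: 7 black — skip
    12→14: 14 black — skip
  12 black
0 black
10 gray
  10→12: 12 black — skip
  10→3: 3 black — skip
  10→13: 13 black — skip
  10→8: 8 black — skip
10 black
11 gray
  11→14: 14 black — skip
  15 gray
    15→10: 10 black — skip
    15→2: 2 black — skip
    15→13: 13 black — skip
  15 black
  11→1: 1 black — skip
  11→0: 0 black — skip
11 black
Every edge goes to a white or black vertex — no back edge, so the graph is acyclic.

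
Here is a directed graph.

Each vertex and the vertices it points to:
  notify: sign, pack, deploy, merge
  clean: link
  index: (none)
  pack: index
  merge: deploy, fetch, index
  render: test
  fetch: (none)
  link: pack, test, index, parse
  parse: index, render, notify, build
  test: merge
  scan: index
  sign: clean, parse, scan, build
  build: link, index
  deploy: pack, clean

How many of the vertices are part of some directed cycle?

10

A vertex is on a directed cycle iff it belongs to a strongly connected component of size ≥ 2 (or has a self-loop).
The vertices on cycles are {link, sign, test, build, clean, merge, parse, deploy, notify, render} — 10 in total.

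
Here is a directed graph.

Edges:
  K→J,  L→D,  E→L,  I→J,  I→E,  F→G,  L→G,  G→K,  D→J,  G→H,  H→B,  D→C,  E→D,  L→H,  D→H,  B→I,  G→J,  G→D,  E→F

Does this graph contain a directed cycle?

DFS with white/gray/black marking, starting from H:
H gray
  B gray
    I gray
      E gray
        L gray
          D gray
            J gray
            J black
            C gray
            C black
            D→H: H is gray → back edge
Back edge found, so a cycle exists: H → B → I → E → L → D → H.

Yes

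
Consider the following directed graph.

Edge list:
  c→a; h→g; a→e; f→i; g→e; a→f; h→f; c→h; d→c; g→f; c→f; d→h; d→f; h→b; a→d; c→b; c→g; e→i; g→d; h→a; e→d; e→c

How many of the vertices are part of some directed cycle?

A vertex is on a directed cycle iff it belongs to a strongly connected component of size ≥ 2 (or has a self-loop).
The vertices on cycles are {a, c, d, e, g, h} — 6 in total.

6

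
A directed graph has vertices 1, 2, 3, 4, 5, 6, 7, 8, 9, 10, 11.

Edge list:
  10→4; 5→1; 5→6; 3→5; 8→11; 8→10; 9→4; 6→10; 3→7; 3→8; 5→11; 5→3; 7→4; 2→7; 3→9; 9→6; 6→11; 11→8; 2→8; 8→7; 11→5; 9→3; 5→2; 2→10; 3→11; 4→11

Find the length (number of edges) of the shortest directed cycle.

2

For each vertex v, BFS finds the shortest path from v back to v.
The shortest such closed walk is 5 → 11 → 5, length 2.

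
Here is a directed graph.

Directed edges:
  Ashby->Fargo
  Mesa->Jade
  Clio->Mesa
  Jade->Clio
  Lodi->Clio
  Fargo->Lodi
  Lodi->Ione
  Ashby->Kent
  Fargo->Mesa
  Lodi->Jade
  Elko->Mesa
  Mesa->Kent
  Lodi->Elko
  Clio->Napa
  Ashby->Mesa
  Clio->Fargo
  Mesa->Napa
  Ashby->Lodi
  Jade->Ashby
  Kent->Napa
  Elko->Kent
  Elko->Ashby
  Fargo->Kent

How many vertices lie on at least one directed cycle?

A vertex is on a directed cycle iff it belongs to a strongly connected component of size ≥ 2 (or has a self-loop).
The vertices on cycles are {Clio, Elko, Jade, Lodi, Mesa, Ashby, Fargo} — 7 in total.

7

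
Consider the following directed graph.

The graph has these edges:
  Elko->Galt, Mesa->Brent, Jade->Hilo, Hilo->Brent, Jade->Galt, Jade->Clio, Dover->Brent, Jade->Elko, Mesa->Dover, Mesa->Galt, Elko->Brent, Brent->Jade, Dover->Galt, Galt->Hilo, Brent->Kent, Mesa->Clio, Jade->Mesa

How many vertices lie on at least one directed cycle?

7

A vertex is on a directed cycle iff it belongs to a strongly connected component of size ≥ 2 (or has a self-loop).
The vertices on cycles are {Elko, Galt, Hilo, Jade, Mesa, Brent, Dover} — 7 in total.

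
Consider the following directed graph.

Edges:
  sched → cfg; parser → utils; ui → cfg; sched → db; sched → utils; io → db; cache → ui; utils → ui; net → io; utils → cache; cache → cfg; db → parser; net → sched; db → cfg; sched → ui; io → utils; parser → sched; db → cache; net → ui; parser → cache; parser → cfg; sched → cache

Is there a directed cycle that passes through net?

No

net lies on a cycle iff there is a path from net back to itself.
Exploring from net, it never reaches itself; equivalently, its strongly connected component is a singleton.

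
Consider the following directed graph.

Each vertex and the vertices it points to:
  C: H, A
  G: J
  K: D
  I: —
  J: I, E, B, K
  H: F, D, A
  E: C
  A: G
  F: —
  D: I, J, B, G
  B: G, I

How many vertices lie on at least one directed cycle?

9

A vertex is on a directed cycle iff it belongs to a strongly connected component of size ≥ 2 (or has a self-loop).
The vertices on cycles are {A, B, C, D, E, G, H, J, K} — 9 in total.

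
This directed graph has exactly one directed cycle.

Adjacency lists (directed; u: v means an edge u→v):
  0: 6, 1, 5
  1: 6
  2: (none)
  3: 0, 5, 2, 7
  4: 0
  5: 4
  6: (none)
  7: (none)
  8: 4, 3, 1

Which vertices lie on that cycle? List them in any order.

DFS with gray/black marking from 4:
4 gray
  0 gray
    6 gray
    6 black
    1 gray
      1→6: 6 black — skip
    1 black
    5 gray
      5→4: 4 is gray → back edge
Back edge closes the cycle 4 → 0 → 5 → 4; its vertices are {0, 4, 5}.

0, 4, 5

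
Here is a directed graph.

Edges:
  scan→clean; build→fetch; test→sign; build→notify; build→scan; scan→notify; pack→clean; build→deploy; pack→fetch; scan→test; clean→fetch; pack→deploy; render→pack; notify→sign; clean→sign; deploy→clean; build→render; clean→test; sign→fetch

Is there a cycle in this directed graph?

DFS with white/gray/black marking, starting from deploy:
deploy gray
  clean gray
    sign gray
      fetch gray
      fetch black
    sign black
    clean→fetch: fetch black — skip
    test gray
      test→sign: sign black — skip
    test black
  clean black
deploy black
build gray
  build→deploy: deploy black — skip
  notify gray
    notify→sign: sign black — skip
  notify black
  render gray
    pack gray
      pack→clean: clean black — skip
      pack→fetch: fetch black — skip
      pack→deploy: deploy black — skip
    pack black
  render black
  scan gray
    scan→test: test black — skip
    scan→clean: clean black — skip
    scan→notify: notify black — skip
  scan black
  build→fetch: fetch black — skip
build black
Every edge goes to a white or black vertex — no back edge, so the graph is acyclic.

No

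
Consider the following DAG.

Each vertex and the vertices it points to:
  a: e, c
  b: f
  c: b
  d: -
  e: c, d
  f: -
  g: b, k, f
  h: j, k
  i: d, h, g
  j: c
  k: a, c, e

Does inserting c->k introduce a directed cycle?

Adding c→k creates a cycle iff k can already reach c.
Path from k: k → c.
So k → … → c → k is a cycle.

Yes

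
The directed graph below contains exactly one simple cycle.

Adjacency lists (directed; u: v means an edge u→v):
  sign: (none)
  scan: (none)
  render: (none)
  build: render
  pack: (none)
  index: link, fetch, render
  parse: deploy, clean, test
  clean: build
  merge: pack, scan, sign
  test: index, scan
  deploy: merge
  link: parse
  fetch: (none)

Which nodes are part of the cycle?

link, test, index, parse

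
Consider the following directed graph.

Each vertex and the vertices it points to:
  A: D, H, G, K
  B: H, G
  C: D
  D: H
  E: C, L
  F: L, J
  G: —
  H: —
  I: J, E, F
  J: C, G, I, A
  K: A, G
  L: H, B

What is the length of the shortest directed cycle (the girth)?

2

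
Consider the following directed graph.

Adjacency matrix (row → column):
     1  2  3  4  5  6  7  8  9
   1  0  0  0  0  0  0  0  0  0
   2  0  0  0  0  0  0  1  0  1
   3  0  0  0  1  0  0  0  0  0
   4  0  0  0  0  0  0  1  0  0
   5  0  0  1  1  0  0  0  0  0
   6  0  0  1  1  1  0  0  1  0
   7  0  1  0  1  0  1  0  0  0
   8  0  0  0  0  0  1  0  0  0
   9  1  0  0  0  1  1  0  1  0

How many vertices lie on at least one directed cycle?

A vertex is on a directed cycle iff it belongs to a strongly connected component of size ≥ 2 (or has a self-loop).
The vertices on cycles are {2, 3, 4, 5, 6, 7, 8, 9} — 8 in total.

8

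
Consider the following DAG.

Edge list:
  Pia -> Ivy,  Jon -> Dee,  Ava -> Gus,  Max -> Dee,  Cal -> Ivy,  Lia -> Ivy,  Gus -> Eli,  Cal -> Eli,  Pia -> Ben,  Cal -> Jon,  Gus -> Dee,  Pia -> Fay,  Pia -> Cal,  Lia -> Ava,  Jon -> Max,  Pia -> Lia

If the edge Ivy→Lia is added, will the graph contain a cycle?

Yes

Adding Ivy→Lia creates a cycle iff Lia can already reach Ivy.
Path from Lia: Lia → Ivy.
So Lia → … → Ivy → Lia is a cycle.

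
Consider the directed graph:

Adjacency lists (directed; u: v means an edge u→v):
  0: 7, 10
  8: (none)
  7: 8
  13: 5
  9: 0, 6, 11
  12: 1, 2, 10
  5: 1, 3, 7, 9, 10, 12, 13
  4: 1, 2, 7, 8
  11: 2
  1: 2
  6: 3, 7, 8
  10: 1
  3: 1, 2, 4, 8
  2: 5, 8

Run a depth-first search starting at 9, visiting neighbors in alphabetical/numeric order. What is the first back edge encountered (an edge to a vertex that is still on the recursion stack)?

DFS from 9 (visiting neighbors in alphabetical/numeric order); mark gray on enter, black on exit:
9 gray
  0 gray
    7 gray
      8 gray
      8 black
    7 black
    10 gray
      1 gray
        2 gray
          5 gray
            5→1: 1 is gray → back edge
First back edge: 5 → 1.

5→1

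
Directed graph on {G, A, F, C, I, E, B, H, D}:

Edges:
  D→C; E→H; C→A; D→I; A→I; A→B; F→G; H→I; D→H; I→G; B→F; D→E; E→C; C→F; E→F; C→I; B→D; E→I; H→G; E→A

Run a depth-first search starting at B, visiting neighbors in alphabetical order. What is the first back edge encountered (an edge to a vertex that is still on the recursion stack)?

DFS from B (visiting neighbors in alphabetical order); mark gray on enter, black on exit:
B gray
  D gray
    C gray
      A gray
        A→B: B is gray → back edge
First back edge: A → B.

A->B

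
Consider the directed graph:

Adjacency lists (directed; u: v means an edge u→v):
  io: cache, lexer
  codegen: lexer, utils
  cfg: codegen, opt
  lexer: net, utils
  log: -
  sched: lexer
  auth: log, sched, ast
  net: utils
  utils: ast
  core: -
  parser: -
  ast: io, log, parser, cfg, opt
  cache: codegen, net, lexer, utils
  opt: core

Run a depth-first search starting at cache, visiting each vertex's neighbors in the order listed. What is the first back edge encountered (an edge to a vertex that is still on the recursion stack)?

DFS from cache (visiting each vertex's neighbors in the order listed); mark gray on enter, black on exit:
cache gray
  codegen gray
    lexer gray
      net gray
        utils gray
          ast gray
            io gray
              io→cache: cache is gray → back edge
First back edge: io → cache.

io→cache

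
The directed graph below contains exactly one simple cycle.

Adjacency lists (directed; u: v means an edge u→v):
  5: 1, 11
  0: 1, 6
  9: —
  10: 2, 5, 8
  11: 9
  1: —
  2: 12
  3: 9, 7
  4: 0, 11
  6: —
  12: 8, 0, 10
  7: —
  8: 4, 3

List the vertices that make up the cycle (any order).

DFS with gray/black marking from 12:
12 gray
  8 gray
    4 gray
      0 gray
        1 gray
        1 black
        6 gray
        6 black
      0 black
      11 gray
        9 gray
        9 black
      11 black
    4 black
    3 gray
      3→9: 9 black — skip
      7 gray
      7 black
    3 black
  8 black
  12→0: 0 black — skip
  10 gray
    2 gray
      2→12: 12 is gray → back edge
Back edge closes the cycle 12 → 10 → 2 → 12; its vertices are {2, 10, 12}.

2, 10, 12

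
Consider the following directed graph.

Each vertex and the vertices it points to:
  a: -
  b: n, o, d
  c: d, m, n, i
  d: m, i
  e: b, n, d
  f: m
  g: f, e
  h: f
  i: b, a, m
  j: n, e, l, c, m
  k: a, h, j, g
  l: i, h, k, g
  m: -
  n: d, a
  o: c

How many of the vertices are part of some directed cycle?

9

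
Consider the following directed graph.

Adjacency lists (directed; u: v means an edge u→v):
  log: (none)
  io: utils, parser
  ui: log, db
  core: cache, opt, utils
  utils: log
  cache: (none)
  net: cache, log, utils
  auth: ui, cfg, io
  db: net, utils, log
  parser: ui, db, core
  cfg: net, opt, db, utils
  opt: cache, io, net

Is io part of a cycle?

io is on a cycle iff io can reach itself via ≥1 edge.
io → parser → core → opt → io — yes.

Yes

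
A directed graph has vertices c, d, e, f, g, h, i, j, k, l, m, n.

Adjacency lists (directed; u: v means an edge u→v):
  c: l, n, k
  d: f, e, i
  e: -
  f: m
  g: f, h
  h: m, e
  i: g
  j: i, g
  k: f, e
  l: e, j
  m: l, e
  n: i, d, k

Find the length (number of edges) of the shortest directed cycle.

For each vertex v, BFS finds the shortest path from v back to v.
The shortest such closed walk is l → j → g → h → m → l, length 5.

5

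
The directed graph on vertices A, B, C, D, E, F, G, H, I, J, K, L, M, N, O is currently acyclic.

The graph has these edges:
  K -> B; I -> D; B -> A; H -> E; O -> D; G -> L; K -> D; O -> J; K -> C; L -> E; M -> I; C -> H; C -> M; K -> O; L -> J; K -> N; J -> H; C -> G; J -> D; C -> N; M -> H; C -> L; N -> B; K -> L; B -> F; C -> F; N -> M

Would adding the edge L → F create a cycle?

No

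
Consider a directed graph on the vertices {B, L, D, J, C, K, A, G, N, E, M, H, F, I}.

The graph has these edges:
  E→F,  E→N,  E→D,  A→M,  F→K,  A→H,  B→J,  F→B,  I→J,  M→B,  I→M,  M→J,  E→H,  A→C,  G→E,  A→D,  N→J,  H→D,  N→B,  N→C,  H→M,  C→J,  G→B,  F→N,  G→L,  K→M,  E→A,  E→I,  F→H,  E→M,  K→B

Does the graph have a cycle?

No

DFS with white/gray/black marking, starting from N:
N gray
  B gray
    J gray
    J black
  B black
  C gray
    C→J: J black — skip
  C black
  N→J: J black — skip
N black
L gray
L black
D gray
D black
K gray
  K→B: B black — skip
  M gray
    M→B: B black — skip
    M→J: J black — skip
  M black
K black
A gray
  H gray
    H→D: D black — skip
    H→M: M black — skip
  H black
  A→M: M black — skip
  A→C: C black — skip
  A→D: D black — skip
A black
G gray
  G→L: L black — skip
  E gray
    E→H: H black — skip
    E→A: A black — skip
    I gray
      I→J: J black — skip
      I→M: M black — skip
    I black
    E→N: N black — skip
    E→D: D black — skip
    E→M: M black — skip
    F gray
      F→H: H black — skip
      F→B: B black — skip
      F→N: N black — skip
      F→K: K black — skip
    F black
  E black
  G→B: B black — skip
G black
Every edge goes to a white or black vertex — no back edge, so the graph is acyclic.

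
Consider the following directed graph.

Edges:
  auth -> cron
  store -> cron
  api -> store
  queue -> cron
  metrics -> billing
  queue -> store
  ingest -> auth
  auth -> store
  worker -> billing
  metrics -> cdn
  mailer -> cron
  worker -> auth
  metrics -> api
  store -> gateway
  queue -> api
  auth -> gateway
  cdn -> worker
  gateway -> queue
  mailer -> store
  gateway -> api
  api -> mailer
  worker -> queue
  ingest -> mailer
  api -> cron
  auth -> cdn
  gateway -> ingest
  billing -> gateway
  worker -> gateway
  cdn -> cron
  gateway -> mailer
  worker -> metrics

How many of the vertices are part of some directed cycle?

A vertex is on a directed cycle iff it belongs to a strongly connected component of size ≥ 2 (or has a self-loop).
The vertices on cycles are {api, cdn, auth, queue, store, ingest, mailer, worker, billing, gateway, metrics} — 11 in total.

11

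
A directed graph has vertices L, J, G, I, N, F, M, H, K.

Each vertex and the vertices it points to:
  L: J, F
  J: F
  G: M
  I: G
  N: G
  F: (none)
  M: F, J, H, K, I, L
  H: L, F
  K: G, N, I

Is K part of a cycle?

K is on a cycle iff K can reach itself via ≥1 edge.
K → G → M → K — yes.

Yes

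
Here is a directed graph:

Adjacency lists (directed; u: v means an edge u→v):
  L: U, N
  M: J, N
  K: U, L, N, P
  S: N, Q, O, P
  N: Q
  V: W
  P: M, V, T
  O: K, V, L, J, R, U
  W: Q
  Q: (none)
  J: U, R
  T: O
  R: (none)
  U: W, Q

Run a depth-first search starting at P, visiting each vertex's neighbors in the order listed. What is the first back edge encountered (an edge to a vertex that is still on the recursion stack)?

K->P

DFS from P (visiting each vertex's neighbors in the order listed); mark gray on enter, black on exit:
P gray
  M gray
    J gray
      U gray
        W gray
          Q gray
          Q black
        W black
        U→Q: Q black — skip
      U black
      R gray
      R black
    J black
    N gray
      N→Q: Q black — skip
    N black
  M black
  V gray
    V→W: W black — skip
  V black
  T gray
    O gray
      K gray
        K→U: U black — skip
        L gray
          L→U: U black — skip
          L→N: N black — skip
        L black
        K→N: N black — skip
        K→P: P is gray → back edge
First back edge: K → P.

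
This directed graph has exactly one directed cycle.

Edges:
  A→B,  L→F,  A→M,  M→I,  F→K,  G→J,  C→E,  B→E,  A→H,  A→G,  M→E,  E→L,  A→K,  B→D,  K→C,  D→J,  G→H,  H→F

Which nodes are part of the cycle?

DFS with gray/black marking from K:
K gray
  C gray
    E gray
      L gray
        F gray
          F→K: K is gray → back edge
Back edge closes the cycle K → C → E → L → F → K; its vertices are {C, E, F, K, L}.

C, E, F, K, L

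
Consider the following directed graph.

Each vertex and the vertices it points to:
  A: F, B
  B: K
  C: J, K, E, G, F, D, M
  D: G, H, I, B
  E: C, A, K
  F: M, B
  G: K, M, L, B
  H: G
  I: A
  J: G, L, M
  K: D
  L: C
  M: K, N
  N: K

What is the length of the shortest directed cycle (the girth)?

2

For each vertex v, BFS finds the shortest path from v back to v.
The shortest such closed walk is C → E → C, length 2.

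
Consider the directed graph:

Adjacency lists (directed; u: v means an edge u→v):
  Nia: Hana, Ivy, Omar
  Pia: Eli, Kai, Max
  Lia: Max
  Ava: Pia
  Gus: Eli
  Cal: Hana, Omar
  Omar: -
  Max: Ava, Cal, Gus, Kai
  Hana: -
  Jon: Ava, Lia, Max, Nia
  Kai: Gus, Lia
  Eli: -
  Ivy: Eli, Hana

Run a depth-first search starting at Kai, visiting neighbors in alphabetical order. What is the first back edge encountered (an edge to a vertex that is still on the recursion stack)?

DFS from Kai (visiting neighbors in alphabetical order); mark gray on enter, black on exit:
Kai gray
  Gus gray
    Eli gray
    Eli black
  Gus black
  Lia gray
    Max gray
      Ava gray
        Pia gray
          Pia→Eli: Eli black — skip
          Pia→Kai: Kai is gray → back edge
First back edge: Pia → Kai.

Pia->Kai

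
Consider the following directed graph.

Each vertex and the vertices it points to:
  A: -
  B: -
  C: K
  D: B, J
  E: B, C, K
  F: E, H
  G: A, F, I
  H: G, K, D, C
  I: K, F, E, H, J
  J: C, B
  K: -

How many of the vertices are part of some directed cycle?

A vertex is on a directed cycle iff it belongs to a strongly connected component of size ≥ 2 (or has a self-loop).
The vertices on cycles are {F, G, H, I} — 4 in total.

4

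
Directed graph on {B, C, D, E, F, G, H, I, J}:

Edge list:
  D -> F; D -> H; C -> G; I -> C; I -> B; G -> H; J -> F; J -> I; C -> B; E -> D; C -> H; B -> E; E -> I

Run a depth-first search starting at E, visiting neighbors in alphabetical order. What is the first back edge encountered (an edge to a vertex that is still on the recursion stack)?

DFS from E (visiting neighbors in alphabetical order); mark gray on enter, black on exit:
E gray
  D gray
    F gray
    F black
    H gray
    H black
  D black
  I gray
    B gray
      B→E: E is gray → back edge
First back edge: B → E.

B→E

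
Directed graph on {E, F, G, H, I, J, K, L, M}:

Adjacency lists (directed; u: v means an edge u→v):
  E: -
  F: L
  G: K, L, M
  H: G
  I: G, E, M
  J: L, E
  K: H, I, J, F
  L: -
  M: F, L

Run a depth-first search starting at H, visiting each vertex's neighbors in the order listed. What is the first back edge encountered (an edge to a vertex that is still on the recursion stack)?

K->H

DFS from H (visiting each vertex's neighbors in the order listed); mark gray on enter, black on exit:
H gray
  G gray
    K gray
      K→H: H is gray → back edge
First back edge: K → H.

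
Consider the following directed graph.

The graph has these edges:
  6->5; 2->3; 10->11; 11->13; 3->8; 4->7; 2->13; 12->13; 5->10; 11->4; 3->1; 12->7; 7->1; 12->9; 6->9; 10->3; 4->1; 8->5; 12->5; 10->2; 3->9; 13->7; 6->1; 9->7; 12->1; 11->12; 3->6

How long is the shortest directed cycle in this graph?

4

For each vertex v, BFS finds the shortest path from v back to v.
The shortest such closed walk is 10 → 3 → 8 → 5 → 10, length 4.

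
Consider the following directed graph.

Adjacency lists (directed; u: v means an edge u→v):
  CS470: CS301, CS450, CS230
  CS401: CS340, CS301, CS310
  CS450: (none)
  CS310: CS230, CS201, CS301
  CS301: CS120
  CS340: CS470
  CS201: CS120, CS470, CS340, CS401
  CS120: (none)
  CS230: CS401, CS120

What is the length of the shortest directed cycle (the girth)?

3

For each vertex v, BFS finds the shortest path from v back to v.
The shortest such closed walk is CS201 → CS401 → CS310 → CS201, length 3.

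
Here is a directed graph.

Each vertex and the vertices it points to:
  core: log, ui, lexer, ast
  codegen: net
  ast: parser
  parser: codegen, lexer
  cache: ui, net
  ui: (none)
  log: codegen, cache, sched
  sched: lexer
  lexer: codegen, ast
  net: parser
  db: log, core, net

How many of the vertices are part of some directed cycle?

A vertex is on a directed cycle iff it belongs to a strongly connected component of size ≥ 2 (or has a self-loop).
The vertices on cycles are {ast, net, lexer, parser, codegen} — 5 in total.

5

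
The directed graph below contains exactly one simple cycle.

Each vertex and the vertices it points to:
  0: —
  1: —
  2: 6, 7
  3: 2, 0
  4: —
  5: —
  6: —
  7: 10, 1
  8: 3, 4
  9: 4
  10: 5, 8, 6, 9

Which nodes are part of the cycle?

2, 3, 7, 8, 10

DFS with gray/black marking from 10:
10 gray
  5 gray
  5 black
  8 gray
    3 gray
      2 gray
        6 gray
        6 black
        7 gray
          7→10: 10 is gray → back edge
Back edge closes the cycle 10 → 8 → 3 → 2 → 7 → 10; its vertices are {2, 3, 7, 8, 10}.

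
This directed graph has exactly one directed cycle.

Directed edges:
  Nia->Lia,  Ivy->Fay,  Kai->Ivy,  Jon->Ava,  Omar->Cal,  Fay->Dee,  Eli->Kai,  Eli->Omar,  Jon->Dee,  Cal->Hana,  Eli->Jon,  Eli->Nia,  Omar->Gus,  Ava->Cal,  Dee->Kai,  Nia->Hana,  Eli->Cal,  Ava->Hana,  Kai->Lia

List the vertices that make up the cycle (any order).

Dee, Fay, Ivy, Kai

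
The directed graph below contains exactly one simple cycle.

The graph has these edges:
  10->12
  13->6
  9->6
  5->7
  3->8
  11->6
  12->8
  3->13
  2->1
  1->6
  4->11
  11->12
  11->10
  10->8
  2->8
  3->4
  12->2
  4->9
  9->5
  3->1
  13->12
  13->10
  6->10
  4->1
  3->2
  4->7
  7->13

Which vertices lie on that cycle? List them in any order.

1, 2, 6, 10, 12

DFS with gray/black marking from 2:
2 gray
  8 gray
  8 black
  1 gray
    6 gray
      10 gray
        10→8: 8 black — skip
        12 gray
          12→2: 2 is gray → back edge
Back edge closes the cycle 2 → 1 → 6 → 10 → 12 → 2; its vertices are {1, 2, 6, 10, 12}.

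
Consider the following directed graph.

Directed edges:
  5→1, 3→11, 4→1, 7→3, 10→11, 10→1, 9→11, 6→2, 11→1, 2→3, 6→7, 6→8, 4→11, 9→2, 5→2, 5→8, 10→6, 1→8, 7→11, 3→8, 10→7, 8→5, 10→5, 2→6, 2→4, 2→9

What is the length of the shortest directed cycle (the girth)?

For each vertex v, BFS finds the shortest path from v back to v.
The shortest such closed walk is 5 → 8 → 5, length 2.

2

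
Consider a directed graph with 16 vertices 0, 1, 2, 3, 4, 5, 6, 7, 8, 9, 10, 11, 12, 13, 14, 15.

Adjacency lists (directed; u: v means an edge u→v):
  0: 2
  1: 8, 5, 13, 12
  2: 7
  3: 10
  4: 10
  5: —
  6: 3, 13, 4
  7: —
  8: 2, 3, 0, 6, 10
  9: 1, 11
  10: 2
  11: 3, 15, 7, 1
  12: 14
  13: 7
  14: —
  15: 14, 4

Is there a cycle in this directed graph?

No

DFS with white/gray/black marking, starting from 6:
6 gray
  3 gray
    10 gray
      2 gray
        7 gray
        7 black
      2 black
    10 black
  3 black
  13 gray
    13→7: 7 black — skip
  13 black
  4 gray
    4→10: 10 black — skip
  4 black
6 black
0 gray
  0→2: 2 black — skip
0 black
1 gray
  8 gray
    8→2: 2 black — skip
    8→3: 3 black — skip
    8→0: 0 black — skip
    8→6: 6 black — skip
    8→10: 10 black — skip
  8 black
  5 gray
  5 black
  1→13: 13 black — skip
  12 gray
    14 gray
    14 black
  12 black
1 black
9 gray
  9→1: 1 black — skip
  11 gray
    11→3: 3 black — skip
    15 gray
      15→14: 14 black — skip
      15→4: 4 black — skip
    15 black
    11→7: 7 black — skip
    11→1: 1 black — skip
  11 black
9 black
Every edge goes to a white or black vertex — no back edge, so the graph is acyclic.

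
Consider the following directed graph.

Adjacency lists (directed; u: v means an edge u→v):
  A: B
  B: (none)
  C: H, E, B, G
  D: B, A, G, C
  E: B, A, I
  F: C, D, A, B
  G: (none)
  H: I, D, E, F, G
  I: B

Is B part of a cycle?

No

B lies on a cycle iff there is a path from B back to itself.
Exploring from B, it never reaches itself; equivalently, its strongly connected component is a singleton.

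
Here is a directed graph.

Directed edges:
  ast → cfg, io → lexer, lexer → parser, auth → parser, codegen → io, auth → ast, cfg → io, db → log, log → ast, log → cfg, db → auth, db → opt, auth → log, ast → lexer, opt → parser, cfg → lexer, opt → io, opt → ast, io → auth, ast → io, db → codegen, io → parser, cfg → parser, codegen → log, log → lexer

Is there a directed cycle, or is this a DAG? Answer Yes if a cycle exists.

Yes

DFS with white/gray/black marking, starting from db:
db gray
  codegen gray
    io gray
      lexer gray
        parser gray
        parser black
      lexer black
      io→parser: parser black — skip
      auth gray
        ast gray
          ast→io: io is gray → back edge
Back edge found, so a cycle exists: io → auth → ast → io.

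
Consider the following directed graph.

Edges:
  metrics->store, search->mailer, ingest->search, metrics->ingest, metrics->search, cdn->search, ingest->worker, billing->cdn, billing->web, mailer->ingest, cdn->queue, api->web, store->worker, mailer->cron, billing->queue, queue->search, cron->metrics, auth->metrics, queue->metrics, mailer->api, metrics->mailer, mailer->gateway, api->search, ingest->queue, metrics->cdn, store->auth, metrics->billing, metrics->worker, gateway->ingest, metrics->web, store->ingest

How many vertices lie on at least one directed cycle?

A vertex is on a directed cycle iff it belongs to a strongly connected component of size ≥ 2 (or has a self-loop).
The vertices on cycles are {api, cdn, auth, cron, queue, store, ingest, mailer, search, billing, gateway, metrics} — 12 in total.

12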